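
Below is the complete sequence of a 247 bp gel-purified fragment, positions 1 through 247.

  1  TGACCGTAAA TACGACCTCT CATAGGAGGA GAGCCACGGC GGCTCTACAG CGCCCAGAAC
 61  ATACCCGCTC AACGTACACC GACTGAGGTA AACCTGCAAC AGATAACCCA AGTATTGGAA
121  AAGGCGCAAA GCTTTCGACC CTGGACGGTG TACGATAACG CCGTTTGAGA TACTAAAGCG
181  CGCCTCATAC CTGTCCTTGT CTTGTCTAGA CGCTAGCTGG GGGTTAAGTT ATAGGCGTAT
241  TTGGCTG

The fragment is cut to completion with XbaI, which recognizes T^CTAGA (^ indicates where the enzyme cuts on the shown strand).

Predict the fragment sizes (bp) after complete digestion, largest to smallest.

The XbaI site (TCTAGA) starts at position 205.
XbaI cuts after the first base of each site, so after position 205.
Linear molecule, 1 cut → 2 fragments:
  1–205 → 205 bp
  206–247 → 42 bp
Sorted largest to smallest: 205, 42 bp.

205, 42 bp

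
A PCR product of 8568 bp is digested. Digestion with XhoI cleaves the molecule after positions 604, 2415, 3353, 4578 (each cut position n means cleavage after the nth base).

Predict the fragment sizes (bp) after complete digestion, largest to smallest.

3990, 1811, 1225, 938, 604 bp

Linear molecule, 4 cuts → 5 fragments:
  604 − 0 = 604 bp
  2415 − 604 = 1811 bp
  3353 − 2415 = 938 bp
  4578 − 3353 = 1225 bp
  8568 − 4578 = 3990 bp
Sorted largest to smallest: 3990, 1811, 1225, 938, 604 bp.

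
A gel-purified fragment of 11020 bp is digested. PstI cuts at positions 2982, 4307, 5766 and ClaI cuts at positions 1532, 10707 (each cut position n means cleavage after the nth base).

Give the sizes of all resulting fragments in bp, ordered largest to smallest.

4941, 1532, 1459, 1450, 1325, 313 bp

Combined cut positions (sorted): 1532, 2982, 4307, 5766, 10707.
Linear molecule, 5 cuts → 6 fragments:
  1532 − 0 = 1532 bp
  2982 − 1532 = 1450 bp
  4307 − 2982 = 1325 bp
  5766 − 4307 = 1459 bp
  10707 − 5766 = 4941 bp
  11020 − 10707 = 313 bp
Sorted largest to smallest: 4941, 1532, 1459, 1450, 1325, 313 bp.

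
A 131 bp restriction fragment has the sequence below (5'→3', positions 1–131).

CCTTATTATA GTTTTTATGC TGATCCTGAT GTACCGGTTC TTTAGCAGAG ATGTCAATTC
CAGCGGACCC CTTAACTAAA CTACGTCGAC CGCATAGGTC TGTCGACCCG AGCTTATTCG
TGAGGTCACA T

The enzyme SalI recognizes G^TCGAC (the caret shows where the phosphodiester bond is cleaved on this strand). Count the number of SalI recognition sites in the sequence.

GTCGAC occurs starting at positions 85, 102.
SalI cuts at 2 sites.

2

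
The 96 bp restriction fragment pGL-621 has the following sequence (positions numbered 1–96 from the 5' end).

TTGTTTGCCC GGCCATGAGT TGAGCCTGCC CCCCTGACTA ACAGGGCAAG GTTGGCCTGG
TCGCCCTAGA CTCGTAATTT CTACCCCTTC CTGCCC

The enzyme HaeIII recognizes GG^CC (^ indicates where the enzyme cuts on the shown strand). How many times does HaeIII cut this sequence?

GGCC occurs starting at positions 11, 54.
HaeIII cuts at 2 sites.

2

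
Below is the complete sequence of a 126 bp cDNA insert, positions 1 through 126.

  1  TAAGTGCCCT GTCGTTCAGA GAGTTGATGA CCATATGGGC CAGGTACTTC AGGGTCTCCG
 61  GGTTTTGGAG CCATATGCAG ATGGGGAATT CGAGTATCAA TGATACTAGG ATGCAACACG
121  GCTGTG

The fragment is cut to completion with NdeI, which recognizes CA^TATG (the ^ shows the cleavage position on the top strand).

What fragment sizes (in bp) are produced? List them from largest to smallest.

NdeI sites (CATATG) start at positions 32, 72.
NdeI cuts after base 2 of each site, so after positions 33, 73.
Linear molecule, 2 cuts → 3 fragments:
  1–33 → 33 bp
  34–73 → 40 bp
  74–126 → 53 bp
Sorted largest to smallest: 53, 40, 33 bp.

53, 40, 33 bp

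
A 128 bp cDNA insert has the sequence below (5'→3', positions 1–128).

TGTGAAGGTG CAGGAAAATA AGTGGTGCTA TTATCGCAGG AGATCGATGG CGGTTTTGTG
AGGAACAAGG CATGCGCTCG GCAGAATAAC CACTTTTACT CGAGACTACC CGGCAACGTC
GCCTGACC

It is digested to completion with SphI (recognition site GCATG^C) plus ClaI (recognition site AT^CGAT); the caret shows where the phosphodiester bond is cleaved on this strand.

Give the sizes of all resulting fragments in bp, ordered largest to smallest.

The SphI site (GCATGC) starts at position 70.
SphI cuts after base 5 of each site (before the last base), so after position 74.
The ClaI site (ATCGAT) starts at position 43.
ClaI cuts after base 2 of each site, so after position 44.
Combined cut positions: 44, 74.
Linear molecule, 2 cuts → 3 fragments:
  1–44 → 44 bp
  45–74 → 30 bp
  75–128 → 54 bp
Sorted largest to smallest: 54, 44, 30 bp.

54, 44, 30 bp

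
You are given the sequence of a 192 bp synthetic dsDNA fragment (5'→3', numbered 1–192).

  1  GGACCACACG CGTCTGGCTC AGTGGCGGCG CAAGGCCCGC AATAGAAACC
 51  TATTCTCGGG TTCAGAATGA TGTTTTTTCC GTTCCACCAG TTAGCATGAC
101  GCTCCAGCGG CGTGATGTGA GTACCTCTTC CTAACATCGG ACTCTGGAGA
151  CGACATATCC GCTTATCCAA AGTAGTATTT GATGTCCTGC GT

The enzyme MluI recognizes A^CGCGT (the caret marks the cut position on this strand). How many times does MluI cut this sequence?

1

ACGCGT occurs starting at position 8.
MluI cuts at 1 site.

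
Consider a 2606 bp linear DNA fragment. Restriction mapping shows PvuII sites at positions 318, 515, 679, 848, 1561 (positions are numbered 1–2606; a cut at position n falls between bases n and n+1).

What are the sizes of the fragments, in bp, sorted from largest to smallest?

Linear molecule, 5 cuts → 6 fragments:
  318 − 0 = 318 bp
  515 − 318 = 197 bp
  679 − 515 = 164 bp
  848 − 679 = 169 bp
  1561 − 848 = 713 bp
  2606 − 1561 = 1045 bp
Sorted largest to smallest: 1045, 713, 318, 197, 169, 164 bp.

1045, 713, 318, 197, 169, 164 bp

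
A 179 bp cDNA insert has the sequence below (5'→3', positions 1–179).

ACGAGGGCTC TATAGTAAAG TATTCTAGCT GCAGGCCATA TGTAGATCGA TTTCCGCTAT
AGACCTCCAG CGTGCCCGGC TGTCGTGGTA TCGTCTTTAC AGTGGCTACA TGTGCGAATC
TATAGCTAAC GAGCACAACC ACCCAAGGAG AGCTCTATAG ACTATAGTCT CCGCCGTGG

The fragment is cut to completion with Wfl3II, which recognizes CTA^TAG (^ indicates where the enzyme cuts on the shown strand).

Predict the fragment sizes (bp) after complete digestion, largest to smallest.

63, 47, 35, 15, 12, 7 bp

Wfl3II sites (CTATAG) start at positions 10, 57, 120, 155, 162.
Wfl3II cuts after base 3 of each site, so after positions 12, 59, 122, 157, 164.
Linear molecule, 5 cuts → 6 fragments:
  1–12 → 12 bp
  13–59 → 47 bp
  60–122 → 63 bp
  123–157 → 35 bp
  158–164 → 7 bp
  165–179 → 15 bp
Sorted largest to smallest: 63, 47, 35, 15, 12, 7 bp.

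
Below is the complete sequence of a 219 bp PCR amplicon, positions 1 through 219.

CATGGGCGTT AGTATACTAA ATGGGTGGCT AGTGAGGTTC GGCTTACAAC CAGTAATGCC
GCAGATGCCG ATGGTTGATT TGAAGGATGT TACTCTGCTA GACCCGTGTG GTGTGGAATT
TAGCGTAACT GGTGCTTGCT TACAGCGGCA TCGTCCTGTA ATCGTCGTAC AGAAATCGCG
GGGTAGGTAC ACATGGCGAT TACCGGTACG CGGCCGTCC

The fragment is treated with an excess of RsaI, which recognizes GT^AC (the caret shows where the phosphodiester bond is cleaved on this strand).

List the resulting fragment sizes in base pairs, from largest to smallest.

RsaI sites (GTAC) start at positions 167, 187, 206.
RsaI cuts after base 2 of each site, so after positions 168, 188, 207.
Linear molecule, 3 cuts → 4 fragments:
  1–168 → 168 bp
  169–188 → 20 bp
  189–207 → 19 bp
  208–219 → 12 bp
Sorted largest to smallest: 168, 20, 19, 12 bp.

168, 20, 19, 12 bp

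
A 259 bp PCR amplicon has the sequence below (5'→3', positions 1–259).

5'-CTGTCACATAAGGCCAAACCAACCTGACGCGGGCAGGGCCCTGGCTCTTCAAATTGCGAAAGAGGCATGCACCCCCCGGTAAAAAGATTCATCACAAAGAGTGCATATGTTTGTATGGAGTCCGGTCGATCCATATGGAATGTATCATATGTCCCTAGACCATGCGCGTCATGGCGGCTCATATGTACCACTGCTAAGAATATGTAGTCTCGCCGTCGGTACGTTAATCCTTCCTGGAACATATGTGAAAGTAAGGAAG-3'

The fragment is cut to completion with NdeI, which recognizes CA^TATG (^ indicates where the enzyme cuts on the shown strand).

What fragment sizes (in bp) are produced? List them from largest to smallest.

NdeI sites (CATATG) start at positions 104, 132, 146, 180, 240.
NdeI cuts after base 2 of each site, so after positions 105, 133, 147, 181, 241.
Linear molecule, 5 cuts → 6 fragments:
  1–105 → 105 bp
  106–133 → 28 bp
  134–147 → 14 bp
  148–181 → 34 bp
  182–241 → 60 bp
  242–259 → 18 bp
Sorted largest to smallest: 105, 60, 34, 28, 18, 14 bp.

105, 60, 34, 28, 18, 14 bp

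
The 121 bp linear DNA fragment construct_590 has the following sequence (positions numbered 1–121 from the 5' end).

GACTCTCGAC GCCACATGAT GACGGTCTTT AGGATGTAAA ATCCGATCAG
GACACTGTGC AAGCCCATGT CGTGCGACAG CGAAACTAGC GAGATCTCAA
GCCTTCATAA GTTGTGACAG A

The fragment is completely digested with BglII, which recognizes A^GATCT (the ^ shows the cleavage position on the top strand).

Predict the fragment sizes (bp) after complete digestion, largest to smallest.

The BglII site (AGATCT) starts at position 92.
BglII cuts after the first base of each site, so after position 92.
Linear molecule, 1 cut → 2 fragments:
  1–92 → 92 bp
  93–121 → 29 bp
Sorted largest to smallest: 92, 29 bp.

92, 29 bp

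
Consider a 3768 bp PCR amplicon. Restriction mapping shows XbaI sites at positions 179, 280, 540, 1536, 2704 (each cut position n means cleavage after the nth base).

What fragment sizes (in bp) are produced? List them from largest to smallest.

1168, 1064, 996, 260, 179, 101 bp

Linear molecule, 5 cuts → 6 fragments:
  179 − 0 = 179 bp
  280 − 179 = 101 bp
  540 − 280 = 260 bp
  1536 − 540 = 996 bp
  2704 − 1536 = 1168 bp
  3768 − 2704 = 1064 bp
Sorted largest to smallest: 1168, 1064, 996, 260, 179, 101 bp.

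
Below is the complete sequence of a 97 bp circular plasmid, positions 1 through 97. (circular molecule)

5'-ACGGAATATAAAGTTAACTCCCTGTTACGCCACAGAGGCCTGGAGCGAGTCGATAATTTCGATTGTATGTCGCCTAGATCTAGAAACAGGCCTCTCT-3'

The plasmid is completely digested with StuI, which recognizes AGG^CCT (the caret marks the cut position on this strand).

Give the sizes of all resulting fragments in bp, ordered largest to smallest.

52, 45 bp

StuI sites (AGGCCT) start at positions 36, 88.
StuI cuts after base 3 of each site, so after positions 38, 90.
Circular molecule, 2 cuts → 2 fragments:
  39–90 → 52 bp
  91–97 then 1–38 → 7 + 38 = 45 bp
Sorted largest to smallest: 52, 45 bp.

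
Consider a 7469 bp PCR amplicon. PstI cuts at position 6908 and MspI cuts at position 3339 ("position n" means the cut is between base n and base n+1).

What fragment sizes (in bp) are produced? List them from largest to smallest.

3569, 3339, 561 bp

Combined cut positions (sorted): 3339, 6908.
Linear molecule, 2 cuts → 3 fragments:
  3339 − 0 = 3339 bp
  6908 − 3339 = 3569 bp
  7469 − 6908 = 561 bp
Sorted largest to smallest: 3569, 3339, 561 bp.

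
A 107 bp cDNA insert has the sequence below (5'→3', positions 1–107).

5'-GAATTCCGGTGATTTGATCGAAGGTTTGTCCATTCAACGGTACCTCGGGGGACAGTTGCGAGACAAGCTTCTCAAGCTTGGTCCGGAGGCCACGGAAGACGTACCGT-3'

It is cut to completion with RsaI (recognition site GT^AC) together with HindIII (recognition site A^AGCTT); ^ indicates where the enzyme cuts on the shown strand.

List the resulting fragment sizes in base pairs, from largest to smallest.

RsaI sites (GTAC) start at positions 40, 101.
RsaI cuts after base 2 of each site, so after positions 41, 102.
HindIII sites (AAGCTT) start at positions 65, 74.
HindIII cuts after the first base of each site, so after positions 65, 74.
Combined cut positions: 41, 65, 74, 102.
Linear molecule, 4 cuts → 5 fragments:
  1–41 → 41 bp
  42–65 → 24 bp
  66–74 → 9 bp
  75–102 → 28 bp
  103–107 → 5 bp
Sorted largest to smallest: 41, 28, 24, 9, 5 bp.

41, 28, 24, 9, 5 bp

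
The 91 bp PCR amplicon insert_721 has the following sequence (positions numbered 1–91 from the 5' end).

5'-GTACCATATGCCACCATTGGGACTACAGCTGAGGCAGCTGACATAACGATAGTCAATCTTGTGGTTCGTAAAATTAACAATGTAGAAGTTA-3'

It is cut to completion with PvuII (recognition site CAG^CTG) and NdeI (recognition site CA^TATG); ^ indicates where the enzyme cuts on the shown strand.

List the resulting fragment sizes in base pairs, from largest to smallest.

54, 22, 9, 6 bp

PvuII sites (CAGCTG) start at positions 26, 35.
PvuII cuts after base 3 of each site, so after positions 28, 37.
The NdeI site (CATATG) starts at position 5.
NdeI cuts after base 2 of each site, so after position 6.
Combined cut positions: 6, 28, 37.
Linear molecule, 3 cuts → 4 fragments:
  1–6 → 6 bp
  7–28 → 22 bp
  29–37 → 9 bp
  38–91 → 54 bp
Sorted largest to smallest: 54, 22, 9, 6 bp.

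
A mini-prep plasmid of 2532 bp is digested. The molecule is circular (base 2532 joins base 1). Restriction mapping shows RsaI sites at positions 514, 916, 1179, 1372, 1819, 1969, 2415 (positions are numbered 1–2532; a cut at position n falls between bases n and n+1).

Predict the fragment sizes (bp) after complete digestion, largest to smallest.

631, 447, 446, 402, 263, 193, 150 bp

Circular molecule, 7 cuts → 7 fragments:
  916 − 514 = 402 bp
  1179 − 916 = 263 bp
  1372 − 1179 = 193 bp
  1819 − 1372 = 447 bp
  1969 − 1819 = 150 bp
  2415 − 1969 = 446 bp
  wrap: 2532 − 2415 + 514 = 631 bp
Sorted largest to smallest: 631, 447, 446, 402, 263, 193, 150 bp.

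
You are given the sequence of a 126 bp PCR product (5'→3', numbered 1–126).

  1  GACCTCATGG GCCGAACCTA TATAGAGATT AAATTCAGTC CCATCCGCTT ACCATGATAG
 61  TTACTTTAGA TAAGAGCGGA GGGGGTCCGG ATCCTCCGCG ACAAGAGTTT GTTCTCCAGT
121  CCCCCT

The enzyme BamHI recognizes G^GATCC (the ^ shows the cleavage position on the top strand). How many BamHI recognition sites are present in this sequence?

1

GGATCC occurs starting at position 89.
BamHI cuts at 1 site.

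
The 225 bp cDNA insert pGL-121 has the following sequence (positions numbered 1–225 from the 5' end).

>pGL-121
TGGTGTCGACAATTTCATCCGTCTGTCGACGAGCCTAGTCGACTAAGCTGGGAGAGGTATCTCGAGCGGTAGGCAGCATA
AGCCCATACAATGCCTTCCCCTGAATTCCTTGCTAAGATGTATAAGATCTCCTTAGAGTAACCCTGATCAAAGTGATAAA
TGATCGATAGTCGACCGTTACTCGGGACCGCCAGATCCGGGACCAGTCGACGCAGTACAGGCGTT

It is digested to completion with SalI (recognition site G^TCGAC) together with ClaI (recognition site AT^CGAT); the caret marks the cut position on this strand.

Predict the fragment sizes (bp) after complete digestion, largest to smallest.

SalI sites (GTCGAC) start at positions 5, 25, 38, 170, 206.
SalI cuts after the first base of each site, so after positions 5, 25, 38, 170, 206.
The ClaI site (ATCGAT) starts at position 163.
ClaI cuts after base 2 of each site, so after position 164.
Combined cut positions: 5, 25, 38, 164, 170, 206.
Linear molecule, 6 cuts → 7 fragments:
  1–5 → 5 bp
  6–25 → 20 bp
  26–38 → 13 bp
  39–164 → 126 bp
  165–170 → 6 bp
  171–206 → 36 bp
  207–225 → 19 bp
Sorted largest to smallest: 126, 36, 20, 19, 13, 6, 5 bp.

126, 36, 20, 19, 13, 6, 5 bp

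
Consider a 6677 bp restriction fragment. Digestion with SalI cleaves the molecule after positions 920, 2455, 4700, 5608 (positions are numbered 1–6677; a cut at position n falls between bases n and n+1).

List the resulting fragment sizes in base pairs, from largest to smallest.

Linear molecule, 4 cuts → 5 fragments:
  920 − 0 = 920 bp
  2455 − 920 = 1535 bp
  4700 − 2455 = 2245 bp
  5608 − 4700 = 908 bp
  6677 − 5608 = 1069 bp
Sorted largest to smallest: 2245, 1535, 1069, 920, 908 bp.

2245, 1535, 1069, 920, 908 bp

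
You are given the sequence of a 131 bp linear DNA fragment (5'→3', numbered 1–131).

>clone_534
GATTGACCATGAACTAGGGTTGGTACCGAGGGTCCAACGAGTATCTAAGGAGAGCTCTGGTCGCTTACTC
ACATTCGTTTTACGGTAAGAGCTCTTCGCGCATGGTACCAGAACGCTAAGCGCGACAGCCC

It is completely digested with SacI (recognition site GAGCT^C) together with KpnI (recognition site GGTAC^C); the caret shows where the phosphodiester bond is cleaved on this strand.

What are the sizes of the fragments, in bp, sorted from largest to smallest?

37, 30, 26, 23, 15 bp

SacI sites (GAGCTC) start at positions 52, 89.
SacI cuts after base 5 of each site (before the last base), so after positions 56, 93.
KpnI sites (GGTACC) start at positions 22, 104.
KpnI cuts after base 5 of each site (before the last base), so after positions 26, 108.
Combined cut positions: 26, 56, 93, 108.
Linear molecule, 4 cuts → 5 fragments:
  1–26 → 26 bp
  27–56 → 30 bp
  57–93 → 37 bp
  94–108 → 15 bp
  109–131 → 23 bp
Sorted largest to smallest: 37, 30, 26, 23, 15 bp.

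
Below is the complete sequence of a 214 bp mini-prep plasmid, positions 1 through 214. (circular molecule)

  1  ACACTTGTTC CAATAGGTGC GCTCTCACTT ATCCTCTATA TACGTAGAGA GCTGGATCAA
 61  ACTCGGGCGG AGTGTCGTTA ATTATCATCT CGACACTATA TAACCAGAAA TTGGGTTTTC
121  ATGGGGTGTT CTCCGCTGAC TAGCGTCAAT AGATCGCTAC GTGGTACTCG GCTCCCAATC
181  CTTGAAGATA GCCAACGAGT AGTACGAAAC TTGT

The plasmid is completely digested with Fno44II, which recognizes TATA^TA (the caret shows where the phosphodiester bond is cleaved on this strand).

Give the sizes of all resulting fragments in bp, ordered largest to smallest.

Fno44II sites (TATATA) start at positions 37, 97.
Fno44II cuts after base 4 of each site, so after positions 40, 100.
Circular molecule, 2 cuts → 2 fragments:
  41–100 → 60 bp
  101–214 then 1–40 → 114 + 40 = 154 bp
Sorted largest to smallest: 154, 60 bp.

154, 60 bp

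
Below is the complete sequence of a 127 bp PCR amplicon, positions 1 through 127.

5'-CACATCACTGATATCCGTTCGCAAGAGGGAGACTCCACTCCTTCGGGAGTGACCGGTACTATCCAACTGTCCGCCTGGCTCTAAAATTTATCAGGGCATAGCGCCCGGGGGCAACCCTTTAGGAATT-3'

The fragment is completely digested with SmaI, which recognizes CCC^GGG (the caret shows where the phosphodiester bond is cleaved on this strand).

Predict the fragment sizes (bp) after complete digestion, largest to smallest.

The SmaI site (CCCGGG) starts at position 104.
SmaI cuts after base 3 of each site, so after position 106.
Linear molecule, 1 cut → 2 fragments:
  1–106 → 106 bp
  107–127 → 21 bp
Sorted largest to smallest: 106, 21 bp.

106, 21 bp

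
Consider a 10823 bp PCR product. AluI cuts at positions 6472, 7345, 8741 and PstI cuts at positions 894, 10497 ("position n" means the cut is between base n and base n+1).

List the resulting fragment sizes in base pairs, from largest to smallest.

Combined cut positions (sorted): 894, 6472, 7345, 8741, 10497.
Linear molecule, 5 cuts → 6 fragments:
  894 − 0 = 894 bp
  6472 − 894 = 5578 bp
  7345 − 6472 = 873 bp
  8741 − 7345 = 1396 bp
  10497 − 8741 = 1756 bp
  10823 − 10497 = 326 bp
Sorted largest to smallest: 5578, 1756, 1396, 894, 873, 326 bp.

5578, 1756, 1396, 894, 873, 326 bp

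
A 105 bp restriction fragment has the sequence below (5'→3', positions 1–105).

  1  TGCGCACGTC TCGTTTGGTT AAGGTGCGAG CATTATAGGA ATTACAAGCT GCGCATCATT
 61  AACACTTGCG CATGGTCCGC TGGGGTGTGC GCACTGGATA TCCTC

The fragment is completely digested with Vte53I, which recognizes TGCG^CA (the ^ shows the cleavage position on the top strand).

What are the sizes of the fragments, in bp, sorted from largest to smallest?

49, 21, 17, 14, 4 bp

Vte53I sites (TGCGCA) start at positions 1, 50, 67, 88.
Vte53I cuts after base 4 of each site, so after positions 4, 53, 70, 91.
Linear molecule, 4 cuts → 5 fragments:
  1–4 → 4 bp
  5–53 → 49 bp
  54–70 → 17 bp
  71–91 → 21 bp
  92–105 → 14 bp
Sorted largest to smallest: 49, 21, 17, 14, 4 bp.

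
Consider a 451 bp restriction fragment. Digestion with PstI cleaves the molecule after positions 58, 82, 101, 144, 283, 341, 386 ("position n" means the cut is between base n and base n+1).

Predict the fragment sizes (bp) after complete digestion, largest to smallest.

Linear molecule, 7 cuts → 8 fragments:
  58 − 0 = 58 bp
  82 − 58 = 24 bp
  101 − 82 = 19 bp
  144 − 101 = 43 bp
  283 − 144 = 139 bp
  341 − 283 = 58 bp
  386 − 341 = 45 bp
  451 − 386 = 65 bp
Sorted largest to smallest: 139, 65, 58, 58, 45, 43, 24, 19 bp.

139, 65, 58, 58, 45, 43, 24, 19 bp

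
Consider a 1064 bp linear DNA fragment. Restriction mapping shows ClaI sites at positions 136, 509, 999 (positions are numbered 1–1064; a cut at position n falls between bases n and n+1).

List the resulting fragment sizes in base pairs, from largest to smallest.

Linear molecule, 3 cuts → 4 fragments:
  136 − 0 = 136 bp
  509 − 136 = 373 bp
  999 − 509 = 490 bp
  1064 − 999 = 65 bp
Sorted largest to smallest: 490, 373, 136, 65 bp.

490, 373, 136, 65 bp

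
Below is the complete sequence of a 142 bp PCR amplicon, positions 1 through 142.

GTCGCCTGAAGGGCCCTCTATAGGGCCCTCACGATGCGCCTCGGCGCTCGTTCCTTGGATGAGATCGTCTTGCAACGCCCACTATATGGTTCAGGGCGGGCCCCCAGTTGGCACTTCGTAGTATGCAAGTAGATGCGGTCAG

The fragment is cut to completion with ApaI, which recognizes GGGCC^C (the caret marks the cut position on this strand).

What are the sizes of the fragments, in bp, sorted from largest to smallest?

75, 40, 15, 12 bp

ApaI sites (GGGCCC) start at positions 11, 23, 98.
ApaI cuts after base 5 of each site (before the last base), so after positions 15, 27, 102.
Linear molecule, 3 cuts → 4 fragments:
  1–15 → 15 bp
  16–27 → 12 bp
  28–102 → 75 bp
  103–142 → 40 bp
Sorted largest to smallest: 75, 40, 15, 12 bp.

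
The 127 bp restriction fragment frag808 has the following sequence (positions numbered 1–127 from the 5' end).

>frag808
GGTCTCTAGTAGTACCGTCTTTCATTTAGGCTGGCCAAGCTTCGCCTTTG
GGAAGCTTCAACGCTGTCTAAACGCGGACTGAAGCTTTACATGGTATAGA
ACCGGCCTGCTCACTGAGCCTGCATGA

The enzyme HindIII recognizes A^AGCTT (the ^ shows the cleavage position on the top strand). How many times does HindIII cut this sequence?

3

AAGCTT occurs starting at positions 37, 53, 82.
HindIII cuts at 3 sites.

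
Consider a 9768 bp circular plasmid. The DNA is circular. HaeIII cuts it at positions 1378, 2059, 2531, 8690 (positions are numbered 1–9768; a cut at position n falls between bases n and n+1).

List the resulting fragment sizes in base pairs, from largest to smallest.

6159, 2456, 681, 472 bp

Circular molecule, 4 cuts → 4 fragments:
  2059 − 1378 = 681 bp
  2531 − 2059 = 472 bp
  8690 − 2531 = 6159 bp
  wrap: 9768 − 8690 + 1378 = 2456 bp
Sorted largest to smallest: 6159, 2456, 681, 472 bp.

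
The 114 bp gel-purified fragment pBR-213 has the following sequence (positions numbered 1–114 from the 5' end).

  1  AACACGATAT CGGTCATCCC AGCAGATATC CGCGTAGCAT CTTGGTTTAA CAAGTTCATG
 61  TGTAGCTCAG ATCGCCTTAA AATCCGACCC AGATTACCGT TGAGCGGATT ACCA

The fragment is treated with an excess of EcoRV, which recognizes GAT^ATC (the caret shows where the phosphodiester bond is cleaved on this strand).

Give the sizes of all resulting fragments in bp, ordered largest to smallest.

EcoRV sites (GATATC) start at positions 6, 25.
EcoRV cuts after base 3 of each site, so after positions 8, 27.
Linear molecule, 2 cuts → 3 fragments:
  1–8 → 8 bp
  9–27 → 19 bp
  28–114 → 87 bp
Sorted largest to smallest: 87, 19, 8 bp.

87, 19, 8 bp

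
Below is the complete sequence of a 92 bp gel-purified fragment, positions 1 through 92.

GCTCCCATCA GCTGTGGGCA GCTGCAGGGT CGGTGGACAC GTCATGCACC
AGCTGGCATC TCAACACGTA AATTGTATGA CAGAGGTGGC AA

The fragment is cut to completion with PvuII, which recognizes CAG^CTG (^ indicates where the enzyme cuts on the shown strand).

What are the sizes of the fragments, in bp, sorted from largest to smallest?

40, 31, 11, 10 bp

PvuII sites (CAGCTG) start at positions 9, 19, 50.
PvuII cuts after base 3 of each site, so after positions 11, 21, 52.
Linear molecule, 3 cuts → 4 fragments:
  1–11 → 11 bp
  12–21 → 10 bp
  22–52 → 31 bp
  53–92 → 40 bp
Sorted largest to smallest: 40, 31, 11, 10 bp.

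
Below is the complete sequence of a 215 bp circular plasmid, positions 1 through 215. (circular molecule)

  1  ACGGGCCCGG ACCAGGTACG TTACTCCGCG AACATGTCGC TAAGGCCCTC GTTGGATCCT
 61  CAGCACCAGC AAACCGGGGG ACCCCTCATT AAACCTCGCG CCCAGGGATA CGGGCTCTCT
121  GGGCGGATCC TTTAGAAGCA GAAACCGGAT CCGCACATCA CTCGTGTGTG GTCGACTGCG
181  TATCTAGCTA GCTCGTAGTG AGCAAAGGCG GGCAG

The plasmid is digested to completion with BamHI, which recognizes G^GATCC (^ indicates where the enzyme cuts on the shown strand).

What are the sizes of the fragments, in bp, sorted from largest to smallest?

122, 71, 22 bp

BamHI sites (GGATCC) start at positions 54, 125, 147.
BamHI cuts after the first base of each site, so after positions 54, 125, 147.
Circular molecule, 3 cuts → 3 fragments:
  55–125 → 71 bp
  126–147 → 22 bp
  148–215 then 1–54 → 68 + 54 = 122 bp
Sorted largest to smallest: 122, 71, 22 bp.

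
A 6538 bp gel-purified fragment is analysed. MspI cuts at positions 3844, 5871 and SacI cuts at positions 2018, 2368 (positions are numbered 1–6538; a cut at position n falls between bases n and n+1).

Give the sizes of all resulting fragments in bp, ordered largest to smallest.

Combined cut positions (sorted): 2018, 2368, 3844, 5871.
Linear molecule, 4 cuts → 5 fragments:
  2018 − 0 = 2018 bp
  2368 − 2018 = 350 bp
  3844 − 2368 = 1476 bp
  5871 − 3844 = 2027 bp
  6538 − 5871 = 667 bp
Sorted largest to smallest: 2027, 2018, 1476, 667, 350 bp.

2027, 2018, 1476, 667, 350 bp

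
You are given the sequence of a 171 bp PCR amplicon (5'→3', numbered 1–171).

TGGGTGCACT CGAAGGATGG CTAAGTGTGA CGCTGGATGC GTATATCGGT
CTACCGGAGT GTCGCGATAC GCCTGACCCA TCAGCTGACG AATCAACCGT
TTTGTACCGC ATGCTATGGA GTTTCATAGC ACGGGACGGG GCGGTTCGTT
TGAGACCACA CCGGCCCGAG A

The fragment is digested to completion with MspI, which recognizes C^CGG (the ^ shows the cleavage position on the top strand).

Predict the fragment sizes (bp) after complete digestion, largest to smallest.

MspI sites (CCGG) start at positions 54, 161.
MspI cuts after the first base of each site, so after positions 54, 161.
Linear molecule, 2 cuts → 3 fragments:
  1–54 → 54 bp
  55–161 → 107 bp
  162–171 → 10 bp
Sorted largest to smallest: 107, 54, 10 bp.

107, 54, 10 bp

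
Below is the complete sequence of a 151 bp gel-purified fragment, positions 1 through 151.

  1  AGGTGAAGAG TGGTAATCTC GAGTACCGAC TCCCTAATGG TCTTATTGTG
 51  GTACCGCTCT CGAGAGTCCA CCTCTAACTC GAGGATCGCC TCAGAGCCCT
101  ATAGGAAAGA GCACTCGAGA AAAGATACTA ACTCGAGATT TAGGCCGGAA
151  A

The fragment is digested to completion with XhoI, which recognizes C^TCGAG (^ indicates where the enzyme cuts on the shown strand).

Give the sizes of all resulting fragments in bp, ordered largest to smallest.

41, 36, 19, 19, 18, 18 bp

XhoI sites (CTCGAG) start at positions 18, 59, 78, 114, 132.
XhoI cuts after the first base of each site, so after positions 18, 59, 78, 114, 132.
Linear molecule, 5 cuts → 6 fragments:
  1–18 → 18 bp
  19–59 → 41 bp
  60–78 → 19 bp
  79–114 → 36 bp
  115–132 → 18 bp
  133–151 → 19 bp
Sorted largest to smallest: 41, 36, 19, 19, 18, 18 bp.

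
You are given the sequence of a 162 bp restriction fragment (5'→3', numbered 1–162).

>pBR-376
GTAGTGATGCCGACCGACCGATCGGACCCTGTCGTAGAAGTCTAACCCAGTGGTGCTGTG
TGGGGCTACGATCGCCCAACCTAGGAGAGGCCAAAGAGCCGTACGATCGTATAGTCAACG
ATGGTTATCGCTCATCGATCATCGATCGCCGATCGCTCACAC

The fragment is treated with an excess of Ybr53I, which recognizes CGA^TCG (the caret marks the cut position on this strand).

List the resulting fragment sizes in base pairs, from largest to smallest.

Ybr53I sites (CGATCG) start at positions 19, 69, 104, 143, 150.
Ybr53I cuts after base 3 of each site, so after positions 21, 71, 106, 145, 152.
Linear molecule, 5 cuts → 6 fragments:
  1–21 → 21 bp
  22–71 → 50 bp
  72–106 → 35 bp
  107–145 → 39 bp
  146–152 → 7 bp
  153–162 → 10 bp
Sorted largest to smallest: 50, 39, 35, 21, 10, 7 bp.

50, 39, 35, 21, 10, 7 bp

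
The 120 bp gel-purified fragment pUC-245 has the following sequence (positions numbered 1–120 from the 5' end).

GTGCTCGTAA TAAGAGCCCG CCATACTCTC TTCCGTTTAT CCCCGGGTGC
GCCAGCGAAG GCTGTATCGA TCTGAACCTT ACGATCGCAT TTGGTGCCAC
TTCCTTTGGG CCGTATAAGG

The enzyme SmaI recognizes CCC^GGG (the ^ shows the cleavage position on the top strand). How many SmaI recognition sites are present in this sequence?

CCCGGG occurs starting at position 42.
SmaI cuts at 1 site.

1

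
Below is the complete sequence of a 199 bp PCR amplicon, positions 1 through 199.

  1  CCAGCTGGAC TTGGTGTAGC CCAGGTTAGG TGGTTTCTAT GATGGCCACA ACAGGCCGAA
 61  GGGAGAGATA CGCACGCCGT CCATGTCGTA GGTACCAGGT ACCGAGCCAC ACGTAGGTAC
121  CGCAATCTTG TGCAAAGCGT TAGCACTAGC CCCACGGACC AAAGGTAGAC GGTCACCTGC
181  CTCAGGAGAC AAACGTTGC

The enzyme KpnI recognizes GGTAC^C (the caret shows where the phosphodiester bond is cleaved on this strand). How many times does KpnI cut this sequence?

GGTACC occurs starting at positions 91, 98, 116.
KpnI cuts at 3 sites.

3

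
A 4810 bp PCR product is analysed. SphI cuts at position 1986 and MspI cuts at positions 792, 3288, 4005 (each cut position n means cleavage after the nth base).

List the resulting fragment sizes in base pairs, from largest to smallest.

Combined cut positions (sorted): 792, 1986, 3288, 4005.
Linear molecule, 4 cuts → 5 fragments:
  792 − 0 = 792 bp
  1986 − 792 = 1194 bp
  3288 − 1986 = 1302 bp
  4005 − 3288 = 717 bp
  4810 − 4005 = 805 bp
Sorted largest to smallest: 1302, 1194, 805, 792, 717 bp.

1302, 1194, 805, 792, 717 bp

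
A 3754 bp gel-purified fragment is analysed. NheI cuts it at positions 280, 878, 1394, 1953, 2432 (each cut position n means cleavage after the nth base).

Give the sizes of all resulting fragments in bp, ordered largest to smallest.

Linear molecule, 5 cuts → 6 fragments:
  280 − 0 = 280 bp
  878 − 280 = 598 bp
  1394 − 878 = 516 bp
  1953 − 1394 = 559 bp
  2432 − 1953 = 479 bp
  3754 − 2432 = 1322 bp
Sorted largest to smallest: 1322, 598, 559, 516, 479, 280 bp.

1322, 598, 559, 516, 479, 280 bp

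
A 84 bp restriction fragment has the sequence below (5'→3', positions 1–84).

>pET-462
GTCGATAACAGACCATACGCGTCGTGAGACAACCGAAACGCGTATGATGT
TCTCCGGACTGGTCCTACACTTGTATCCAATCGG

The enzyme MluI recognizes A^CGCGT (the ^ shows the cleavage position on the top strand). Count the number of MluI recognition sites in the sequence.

ACGCGT occurs starting at positions 17, 38.
MluI cuts at 2 sites.

2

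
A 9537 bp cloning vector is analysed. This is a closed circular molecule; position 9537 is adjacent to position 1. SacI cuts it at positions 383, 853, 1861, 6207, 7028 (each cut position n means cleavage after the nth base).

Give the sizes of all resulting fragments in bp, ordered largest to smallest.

Circular molecule, 5 cuts → 5 fragments:
  853 − 383 = 470 bp
  1861 − 853 = 1008 bp
  6207 − 1861 = 4346 bp
  7028 − 6207 = 821 bp
  wrap: 9537 − 7028 + 383 = 2892 bp
Sorted largest to smallest: 4346, 2892, 1008, 821, 470 bp.

4346, 2892, 1008, 821, 470 bp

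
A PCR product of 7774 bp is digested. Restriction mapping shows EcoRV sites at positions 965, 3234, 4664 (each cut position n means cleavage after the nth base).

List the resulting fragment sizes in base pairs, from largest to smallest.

Linear molecule, 3 cuts → 4 fragments:
  965 − 0 = 965 bp
  3234 − 965 = 2269 bp
  4664 − 3234 = 1430 bp
  7774 − 4664 = 3110 bp
Sorted largest to smallest: 3110, 2269, 1430, 965 bp.

3110, 2269, 1430, 965 bp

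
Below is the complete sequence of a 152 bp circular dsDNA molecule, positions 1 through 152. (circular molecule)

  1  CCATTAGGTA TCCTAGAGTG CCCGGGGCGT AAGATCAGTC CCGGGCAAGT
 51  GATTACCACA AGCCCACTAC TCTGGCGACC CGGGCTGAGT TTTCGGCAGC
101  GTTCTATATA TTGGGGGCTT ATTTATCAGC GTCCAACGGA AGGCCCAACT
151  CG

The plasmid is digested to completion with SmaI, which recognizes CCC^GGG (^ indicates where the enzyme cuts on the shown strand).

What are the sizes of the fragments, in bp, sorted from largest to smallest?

94, 39, 19 bp

SmaI sites (CCCGGG) start at positions 21, 40, 79.
SmaI cuts after base 3 of each site, so after positions 23, 42, 81.
Circular molecule, 3 cuts → 3 fragments:
  24–42 → 19 bp
  43–81 → 39 bp
  82–152 then 1–23 → 71 + 23 = 94 bp
Sorted largest to smallest: 94, 39, 19 bp.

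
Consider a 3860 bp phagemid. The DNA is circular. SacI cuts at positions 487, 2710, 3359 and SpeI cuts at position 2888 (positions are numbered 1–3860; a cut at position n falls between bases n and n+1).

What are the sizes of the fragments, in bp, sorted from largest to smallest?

2223, 988, 471, 178 bp

Combined cut positions (sorted): 487, 2710, 2888, 3359.
Circular molecule, 4 cuts → 4 fragments:
  2710 − 487 = 2223 bp
  2888 − 2710 = 178 bp
  3359 − 2888 = 471 bp
  wrap: 3860 − 3359 + 487 = 988 bp
Sorted largest to smallest: 2223, 988, 471, 178 bp.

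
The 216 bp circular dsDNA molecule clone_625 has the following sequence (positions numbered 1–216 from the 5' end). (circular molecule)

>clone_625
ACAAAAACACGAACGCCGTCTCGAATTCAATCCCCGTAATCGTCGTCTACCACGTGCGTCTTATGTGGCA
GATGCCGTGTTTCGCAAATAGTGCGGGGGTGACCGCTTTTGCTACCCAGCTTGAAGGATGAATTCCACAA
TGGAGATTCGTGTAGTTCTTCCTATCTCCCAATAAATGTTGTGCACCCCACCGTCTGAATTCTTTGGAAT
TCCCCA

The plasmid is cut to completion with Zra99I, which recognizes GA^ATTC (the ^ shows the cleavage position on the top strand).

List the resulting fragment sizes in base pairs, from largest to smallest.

107, 67, 32, 10 bp

Zra99I sites (GAATTC) start at positions 23, 130, 197, 207.
Zra99I cuts after base 2 of each site, so after positions 24, 131, 198, 208.
Circular molecule, 4 cuts → 4 fragments:
  25–131 → 107 bp
  132–198 → 67 bp
  199–208 → 10 bp
  209–216 then 1–24 → 8 + 24 = 32 bp
Sorted largest to smallest: 107, 67, 32, 10 bp.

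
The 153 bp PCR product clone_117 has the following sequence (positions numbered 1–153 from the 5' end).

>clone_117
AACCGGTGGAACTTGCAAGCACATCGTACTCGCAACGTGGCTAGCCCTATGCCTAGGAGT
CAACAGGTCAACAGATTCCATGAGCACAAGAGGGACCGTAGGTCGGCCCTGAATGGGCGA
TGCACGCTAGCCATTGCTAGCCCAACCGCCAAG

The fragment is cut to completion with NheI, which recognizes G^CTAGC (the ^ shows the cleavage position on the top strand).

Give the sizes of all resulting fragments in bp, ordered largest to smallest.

NheI sites (GCTAGC) start at positions 40, 126, 136.
NheI cuts after the first base of each site, so after positions 40, 126, 136.
Linear molecule, 3 cuts → 4 fragments:
  1–40 → 40 bp
  41–126 → 86 bp
  127–136 → 10 bp
  137–153 → 17 bp
Sorted largest to smallest: 86, 40, 17, 10 bp.

86, 40, 17, 10 bp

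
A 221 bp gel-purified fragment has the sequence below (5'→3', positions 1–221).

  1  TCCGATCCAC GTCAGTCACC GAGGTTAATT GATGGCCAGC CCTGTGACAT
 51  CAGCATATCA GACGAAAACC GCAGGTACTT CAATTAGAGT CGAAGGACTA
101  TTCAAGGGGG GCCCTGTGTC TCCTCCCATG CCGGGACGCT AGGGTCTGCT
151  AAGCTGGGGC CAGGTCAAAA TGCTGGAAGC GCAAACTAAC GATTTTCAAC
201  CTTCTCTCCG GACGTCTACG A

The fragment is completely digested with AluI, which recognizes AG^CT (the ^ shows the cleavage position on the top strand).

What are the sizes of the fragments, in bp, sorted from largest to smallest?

The AluI site (AGCT) starts at position 152.
AluI cuts after base 2 of each site, so after position 153.
Linear molecule, 1 cut → 2 fragments:
  1–153 → 153 bp
  154–221 → 68 bp
Sorted largest to smallest: 153, 68 bp.

153, 68 bp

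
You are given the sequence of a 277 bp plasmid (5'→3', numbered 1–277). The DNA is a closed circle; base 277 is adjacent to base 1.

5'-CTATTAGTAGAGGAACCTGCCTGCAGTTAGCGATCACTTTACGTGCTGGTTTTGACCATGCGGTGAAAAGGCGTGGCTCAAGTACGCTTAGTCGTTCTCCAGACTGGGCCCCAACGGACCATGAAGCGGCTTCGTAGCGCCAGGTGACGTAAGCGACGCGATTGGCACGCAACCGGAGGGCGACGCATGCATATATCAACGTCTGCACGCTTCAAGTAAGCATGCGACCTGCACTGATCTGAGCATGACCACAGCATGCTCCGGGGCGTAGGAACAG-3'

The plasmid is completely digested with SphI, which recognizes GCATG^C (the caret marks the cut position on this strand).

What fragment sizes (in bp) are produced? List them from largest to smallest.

SphI sites (GCATGC) start at positions 185, 220, 254.
SphI cuts after base 5 of each site (before the last base), so after positions 189, 224, 258.
Circular molecule, 3 cuts → 3 fragments:
  190–224 → 35 bp
  225–258 → 34 bp
  259–277 then 1–189 → 19 + 189 = 208 bp
Sorted largest to smallest: 208, 35, 34 bp.

208, 35, 34 bp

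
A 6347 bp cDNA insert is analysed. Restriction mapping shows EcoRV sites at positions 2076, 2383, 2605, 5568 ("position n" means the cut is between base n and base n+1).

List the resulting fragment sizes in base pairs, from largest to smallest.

2963, 2076, 779, 307, 222 bp

Linear molecule, 4 cuts → 5 fragments:
  2076 − 0 = 2076 bp
  2383 − 2076 = 307 bp
  2605 − 2383 = 222 bp
  5568 − 2605 = 2963 bp
  6347 − 5568 = 779 bp
Sorted largest to smallest: 2963, 2076, 779, 307, 222 bp.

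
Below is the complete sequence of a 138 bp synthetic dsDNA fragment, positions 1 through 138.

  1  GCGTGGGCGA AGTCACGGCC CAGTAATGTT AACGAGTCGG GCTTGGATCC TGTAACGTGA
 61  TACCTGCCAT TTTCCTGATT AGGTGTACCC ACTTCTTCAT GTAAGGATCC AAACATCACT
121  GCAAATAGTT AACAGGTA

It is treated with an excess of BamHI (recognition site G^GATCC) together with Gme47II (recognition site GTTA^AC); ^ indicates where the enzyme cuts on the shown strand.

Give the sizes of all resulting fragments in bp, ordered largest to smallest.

BamHI sites (GGATCC) start at positions 45, 105.
BamHI cuts after the first base of each site, so after positions 45, 105.
Gme47II sites (GTTAAC) start at positions 28, 128.
Gme47II cuts after base 4 of each site, so after positions 31, 131.
Combined cut positions: 31, 45, 105, 131.
Linear molecule, 4 cuts → 5 fragments:
  1–31 → 31 bp
  32–45 → 14 bp
  46–105 → 60 bp
  106–131 → 26 bp
  132–138 → 7 bp
Sorted largest to smallest: 60, 31, 26, 14, 7 bp.

60, 31, 26, 14, 7 bp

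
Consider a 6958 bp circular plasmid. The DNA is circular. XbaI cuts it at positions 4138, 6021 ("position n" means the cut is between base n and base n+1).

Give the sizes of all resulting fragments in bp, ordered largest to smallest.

5075, 1883 bp

Circular molecule, 2 cuts → 2 fragments:
  6021 − 4138 = 1883 bp
  wrap: 6958 − 6021 + 4138 = 5075 bp
Sorted largest to smallest: 5075, 1883 bp.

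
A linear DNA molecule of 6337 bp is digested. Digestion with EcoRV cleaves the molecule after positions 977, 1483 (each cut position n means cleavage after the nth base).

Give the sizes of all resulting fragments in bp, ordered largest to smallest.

Linear molecule, 2 cuts → 3 fragments:
  977 − 0 = 977 bp
  1483 − 977 = 506 bp
  6337 − 1483 = 4854 bp
Sorted largest to smallest: 4854, 977, 506 bp.

4854, 977, 506 bp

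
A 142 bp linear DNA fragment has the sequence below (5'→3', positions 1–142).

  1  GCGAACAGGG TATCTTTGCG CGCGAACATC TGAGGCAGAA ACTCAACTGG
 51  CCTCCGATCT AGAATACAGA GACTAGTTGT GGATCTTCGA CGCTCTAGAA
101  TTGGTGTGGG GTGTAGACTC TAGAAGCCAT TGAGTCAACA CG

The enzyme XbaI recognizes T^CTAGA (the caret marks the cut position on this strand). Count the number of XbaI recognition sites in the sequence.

TCTAGA occurs starting at positions 58, 94, 119.
XbaI cuts at 3 sites.

3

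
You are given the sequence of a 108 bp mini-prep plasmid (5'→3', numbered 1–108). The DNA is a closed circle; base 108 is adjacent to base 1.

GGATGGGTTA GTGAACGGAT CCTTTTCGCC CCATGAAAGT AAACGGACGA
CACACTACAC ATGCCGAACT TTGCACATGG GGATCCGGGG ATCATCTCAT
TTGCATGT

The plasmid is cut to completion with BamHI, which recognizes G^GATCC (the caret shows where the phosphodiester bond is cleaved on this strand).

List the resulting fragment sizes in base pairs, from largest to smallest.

64, 44 bp

BamHI sites (GGATCC) start at positions 17, 81.
BamHI cuts after the first base of each site, so after positions 17, 81.
Circular molecule, 2 cuts → 2 fragments:
  18–81 → 64 bp
  82–108 then 1–17 → 27 + 17 = 44 bp
Sorted largest to smallest: 64, 44 bp.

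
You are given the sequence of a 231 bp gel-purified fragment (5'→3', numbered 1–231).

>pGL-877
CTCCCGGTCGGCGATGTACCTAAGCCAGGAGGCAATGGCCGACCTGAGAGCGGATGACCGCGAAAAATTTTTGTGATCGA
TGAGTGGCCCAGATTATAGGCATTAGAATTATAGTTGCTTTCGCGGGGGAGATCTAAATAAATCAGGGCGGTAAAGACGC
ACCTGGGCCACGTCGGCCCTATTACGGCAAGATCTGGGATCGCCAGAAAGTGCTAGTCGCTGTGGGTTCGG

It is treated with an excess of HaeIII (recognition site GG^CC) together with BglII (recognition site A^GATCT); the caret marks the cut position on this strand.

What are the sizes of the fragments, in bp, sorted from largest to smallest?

HaeIII sites (GGCC) start at positions 37, 86, 166, 175.
HaeIII cuts after base 2 of each site, so after positions 38, 87, 167, 176.
BglII sites (AGATCT) start at positions 130, 190.
BglII cuts after the first base of each site, so after positions 130, 190.
Combined cut positions: 38, 87, 130, 167, 176, 190.
Linear molecule, 6 cuts → 7 fragments:
  1–38 → 38 bp
  39–87 → 49 bp
  88–130 → 43 bp
  131–167 → 37 bp
  168–176 → 9 bp
  177–190 → 14 bp
  191–231 → 41 bp
Sorted largest to smallest: 49, 43, 41, 38, 37, 14, 9 bp.

49, 43, 41, 38, 37, 14, 9 bp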